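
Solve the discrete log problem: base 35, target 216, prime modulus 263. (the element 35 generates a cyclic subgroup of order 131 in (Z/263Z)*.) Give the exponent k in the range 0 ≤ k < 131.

9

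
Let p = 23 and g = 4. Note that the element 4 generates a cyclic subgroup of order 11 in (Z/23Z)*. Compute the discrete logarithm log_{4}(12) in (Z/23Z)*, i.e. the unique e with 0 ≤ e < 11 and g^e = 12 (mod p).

5

Successive powers of 4 modulo 23:
  4^0=1  4^1=4  4^2=16  4^3=18  4^4=3  4^5=12
So 4^5 ≡ 12 (mod 23), giving e = 5.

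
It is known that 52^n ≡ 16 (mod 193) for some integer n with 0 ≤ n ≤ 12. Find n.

8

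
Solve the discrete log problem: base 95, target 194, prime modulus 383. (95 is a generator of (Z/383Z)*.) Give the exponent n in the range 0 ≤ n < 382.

Baby-step giant-step with m = ceil(sqrt(382)) = 20.
Baby table (95^j mod 383 for j=0..19):
  0:1  1:95  2:216  3:221  4:313  5:244  6:200  7:233
  8:304  9:155  10:171  11:159  12:168  13:257  14:286  15:360
  16:113  17:11  18:279  19:78
Giant step factor: 95^(-20) ≡ 72 (mod 383).
Scan 194·72^i mod 383 for i = 0, 1, …:
  i=0: 194   i=1: 180   i=2: 321   i=3: 132
  i=4: 312   i=5: 250   i=6: 382   i=7: 311
  i=8: 178   i=9: 177     …   i=14: 82
  i=15: 159
Match at i=15, j=11: n = 15·20 + 11 = 311.

311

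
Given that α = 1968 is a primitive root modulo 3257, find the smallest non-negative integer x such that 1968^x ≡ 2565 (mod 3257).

Baby-step giant-step with m = ceil(sqrt(3256)) = 58.
Baby table (1968^j mod 3257 for j=0..57):
  0:1  1:1968  2:451  3:1664  4:1467  5:1354  6:446  7:1595
  8:2469  9:2805  10:2882  11:1339  12:239  13:1344  14:308  15:342
  16:2114  17:1163  18:2370  19:136  20:574  21:2710  22:1571  23:835
  24:1752  25:2030  26:1958  27:313  28:411  29:1112  30:2969  31:3191
  32:392  33:2804  34:914  35:888  36:1832  37:3134  38:2211  39:3153
  40:519  41:1951  42:2822  43:511  44:2492  45:2471  46:227  47:527
  48:1410  49:3173  50:795  51:1200  52:275  53:538  54:259  55:1620
  56:2814  57:1052
Giant step factor: 1968^(-58) ≡ 680 (mod 3257).
Scan 2565·680^i mod 3257 for i = 0, 1, …:
  i=0: 2565   i=1: 1705   i=2: 3165   i=3: 2580
  i=4: 2134   i=5: 1755   i=6: 1338   i=7: 1137
  i=8: 1251   i=9: 603     …   i=37: 1303
  i=38: 136
Match at i=38, j=19: x = 38·58 + 19 = 2223.

2223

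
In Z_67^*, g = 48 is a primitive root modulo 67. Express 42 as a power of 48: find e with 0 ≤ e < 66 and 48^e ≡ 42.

3

Successive powers of 48 modulo 67:
  48^0=1  48^1=48  48^2=26  48^3=42
So 48^3 ≡ 42 (mod 67), giving e = 3.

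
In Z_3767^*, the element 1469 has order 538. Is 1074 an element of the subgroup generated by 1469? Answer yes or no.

no

1074 ∈ ⟨1469⟩ iff 1074^538 ≡ 1 (mod 3767), since |⟨1469⟩| = 538.
1074^538 mod 3767 = 2612.
Since 2612 ≠ 1, 1074 does not lie in the subgroup.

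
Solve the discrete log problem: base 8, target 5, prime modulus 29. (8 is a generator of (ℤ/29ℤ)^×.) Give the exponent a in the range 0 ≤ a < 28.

26

Successive powers of 8 modulo 29:
  8^0=1  8^1=8  8^2=6  8^3=19  8^4=7  8^5=27
  8^6=13  8^7=17  8^8=20  8^9=15  8^10=4  8^11=3
  8^12=24  8^13=18  8^14=28  8^15=21  8^16=23  8^17=10
  8^18=22  8^19=2  8^20=16  8^21=12  8^22=9  8^23=14
  8^24=25  8^25=26  8^26=5
So 8^26 ≡ 5 (mod 29), giving a = 26.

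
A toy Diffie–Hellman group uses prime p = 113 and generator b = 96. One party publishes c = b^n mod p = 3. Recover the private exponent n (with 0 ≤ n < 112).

101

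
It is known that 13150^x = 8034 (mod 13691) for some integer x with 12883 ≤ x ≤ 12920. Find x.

12912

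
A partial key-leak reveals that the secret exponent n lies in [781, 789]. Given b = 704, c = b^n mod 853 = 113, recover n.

784

Compute 704^781 mod 853 = 618, then multiply by 704 repeatedly:
  704^781=618  704^782=42  704^783=566  704^784=113
Found 113 at exponent 784.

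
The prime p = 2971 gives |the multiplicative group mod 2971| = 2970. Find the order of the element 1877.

99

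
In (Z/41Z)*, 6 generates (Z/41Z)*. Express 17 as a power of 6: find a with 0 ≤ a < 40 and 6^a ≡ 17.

Successive powers of 6 modulo 41:
  6^0=1  6^1=6  6^2=36  6^3=11  6^4=25  6^5=27
  6^6=39  6^7=29  6^8=10  6^9=19  6^10=32  6^11=28
  6^12=4  6^13=24  6^14=21  6^15=3  6^16=18  6^17=26
  6^18=33  6^19=34  6^20=40  6^21=35  6^22=5  6^23=30
  6^24=16  6^25=14  6^26=2  6^27=12  6^28=31  6^29=22
  6^30=9  6^31=13  6^32=37  6^33=17
So 6^33 ≡ 17 (mod 41), giving a = 33.

33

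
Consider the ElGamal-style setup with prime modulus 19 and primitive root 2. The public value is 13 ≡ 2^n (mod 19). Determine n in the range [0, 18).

5

Successive powers of 2 modulo 19:
  2^0=1  2^1=2  2^2=4  2^3=8  2^4=16  2^5=13
So 2^5 ≡ 13 (mod 19), giving n = 5.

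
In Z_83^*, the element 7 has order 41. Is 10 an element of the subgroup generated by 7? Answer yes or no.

yes

10 ∈ ⟨7⟩ iff 10^41 ≡ 1 (mod 83), since |⟨7⟩| = 41.
10^41 mod 83 = 1.
Since 1 = 1, 10 lies in the subgroup.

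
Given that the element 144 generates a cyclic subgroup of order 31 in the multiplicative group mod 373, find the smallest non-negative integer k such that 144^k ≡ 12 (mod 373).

Successive powers of 144 modulo 373:
  144^0=1  144^1=144  144^2=221  144^3=119  144^4=351  144^5=189
  144^6=360  144^7=366  144^8=111  144^9=318  144^10=286  144^11=154
  144^12=169  144^13=91  144^14=49  144^15=342  144^16=12
So 144^16 ≡ 12 (mod 373), giving k = 16.

16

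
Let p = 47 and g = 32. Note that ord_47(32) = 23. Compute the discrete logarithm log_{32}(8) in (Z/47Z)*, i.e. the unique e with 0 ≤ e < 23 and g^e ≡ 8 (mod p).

Successive powers of 32 modulo 47:
  32^0=1  32^1=32  32^2=37  32^3=9  32^4=6  32^5=4
  32^6=34  32^7=7  32^8=36  32^9=24  32^10=16  32^11=42
  32^12=28  32^13=3  32^14=2  32^15=17  32^16=27  32^17=18
  32^18=12  32^19=8
So 32^19 ≡ 8 (mod 47), giving e = 19.

19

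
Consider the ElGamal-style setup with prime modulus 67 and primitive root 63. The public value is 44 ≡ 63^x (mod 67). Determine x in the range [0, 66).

Baby-step giant-step with m = ceil(sqrt(66)) = 9.
Baby table (63^j mod 67 for j=0..8):
  0:1  1:63  2:16  3:3  4:55  5:48  6:9  7:31
  8:10
Giant step factor: 63^(-9) ≡ 5 (mod 67).
Scan 44·5^i mod 67 for i = 0, 1, …:
  i=0: 44   i=1: 19   i=2: 28   i=3: 6
  i=4: 30   i=5: 16
Match at i=5, j=2: x = 5·9 + 2 = 47.

47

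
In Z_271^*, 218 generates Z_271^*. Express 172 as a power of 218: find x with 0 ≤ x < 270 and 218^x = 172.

137

Baby-step giant-step with m = ceil(sqrt(270)) = 17.
Baby table (218^j mod 271 for j=0..16):
  0:1  1:218  2:99  3:173  4:45  5:54  6:119  7:197
  8:128  9:262  10:206  11:193  12:69  13:137  14:56  15:13
  16:124
Giant step factor: 218^(-17) ≡ 267 (mod 271).
Scan 172·267^i mod 271 for i = 0, 1, …:
  i=0: 172   i=1: 125   i=2: 42   i=3: 103
  i=4: 130   i=5: 22   i=6: 183   i=7: 81
  i=8: 218
Match at i=8, j=1: x = 8·17 + 1 = 137.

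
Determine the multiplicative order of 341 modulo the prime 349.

The order of 341 must divide p − 1 = 348 = 2^2 · 3 · 29.
Divisors: 1, 2, 3, 4, 6, 12, 29, 58, 87, 116, 174, 348.
Check each in increasing order: 341^1 ≡ 341;  341^2 ≡ 64;  341^3 ≡ 186;  341^4 ≡ 257;  341^6 ≡ 45;  341^12 ≡ 280;  341^29 ≡ 136;  341^58 ≡ 348;  341^87 ≡ 213;  341^116 ≡ 1.
Smallest exponent giving 1 is 116.

116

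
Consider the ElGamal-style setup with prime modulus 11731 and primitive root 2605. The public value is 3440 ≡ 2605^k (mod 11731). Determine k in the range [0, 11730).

9117

Baby-step giant-step with m = ceil(sqrt(11730)) = 109.
Baby table (2605^j mod 11731 for j=0..108):
  0:1  1:2605  2:5507  3:10453  4:2414  5:654  6:2675  7:161
  8:8820  9:6802  10:5400  11:1531  12:11446  13:8359  14:2459  15:569
  16:4139  17:1306  18:140  19:1039  20:8465  21:8776  22:9492  23:9443
  24:10839  25:10809  26:3045  27:2069  28:5216  29:3182  30:7024  31:8891
  32:4061  33:9274  34:4641  35:6875  36:7869  37:4688  38:269  39:8616
  40:3277  41:8148  42:4161  43:11692  44:3984  45:8116  46:2918  47:11433
  48:9687  49:1254  50:5452  51:7950  52:4535  53:558  54:10677  55:11115
  56:2467  57:9678  58:1271  59:2813  60:7721  61:6271  62:6403  63:10064
  64:9666  65:5204  66:7115  67:11326  68:765  69:10286  70:1426  71:7734
  72:4943  73:7608  74:5181  75:5855  76:1975  77:6697  78:1688  79:9846
  80:4864  81:1240  82:4175  83:1238  84:10696  85:1955  86:1521  87:8858
  88:213  89:3508  90:11622  91:9330  92:9749  93:10261  94:6687  95:10831
  96:1700  97:5913  98:562  99:9366  100:9681  101:9086  102:7603  103:3887
  104:1782  105:8365  106:6358  107:10149  108:8202
Giant step factor: 2605^(-109) ≡ 2867 (mod 11731).
Scan 3440·2867^i mod 11731 for i = 0, 1, …:
  i=0: 3440   i=1: 8440   i=2: 8158   i=3: 9103
  i=4: 8557   i=5: 3398   i=6: 5336   i=7: 1088
  i=8: 10581   i=9: 11092     …   i=82: 4751
  i=83: 1426
Match at i=83, j=70: k = 83·109 + 70 = 9117.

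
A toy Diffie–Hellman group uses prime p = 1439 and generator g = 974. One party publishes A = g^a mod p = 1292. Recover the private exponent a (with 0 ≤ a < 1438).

575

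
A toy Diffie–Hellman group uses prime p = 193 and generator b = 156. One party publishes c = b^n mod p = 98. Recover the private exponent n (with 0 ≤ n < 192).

Baby-step giant-step with m = ceil(sqrt(192)) = 14.
Baby table (156^j mod 193 for j=0..13):
  0:1  1:156  2:18  3:106  4:131  5:171  6:42  7:183
  8:177  9:13  10:98  11:41  12:27  13:159
Giant step factor: 156^(-14) ≡ 83 (mod 193).
Scan 98·83^i mod 193 for i = 0, 1, …:
  i=0: 98
Match at i=0, j=10: n = 0·14 + 10 = 10.

10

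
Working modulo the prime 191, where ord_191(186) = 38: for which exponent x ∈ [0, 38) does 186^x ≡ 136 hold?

16

Successive powers of 186 modulo 191:
  186^0=1  186^1=186  186^2=25  186^3=66  186^4=52  186^5=122
  186^6=154  186^7=185  186^8=30  186^9=41  186^10=177  186^11=70
  186^12=32  186^13=31  186^14=36  186^15=11  186^16=136
So 186^16 ≡ 136 (mod 191), giving x = 16.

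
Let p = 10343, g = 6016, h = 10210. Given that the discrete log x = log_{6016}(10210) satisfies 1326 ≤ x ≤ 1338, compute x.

Compute 6016^1326 mod 10343 = 1225, then multiply by 6016 repeatedly:
  6016^1326=1225  6016^1327=5384  6016^1328=6211  6016^1329=6460  6016^1330=4709
  6016^1331=10210
Found 10210 at exponent 1331.

1331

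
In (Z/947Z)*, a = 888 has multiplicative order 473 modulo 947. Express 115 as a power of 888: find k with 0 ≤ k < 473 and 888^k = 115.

Baby-step giant-step with m = ceil(sqrt(473)) = 22.
Baby table (888^j mod 947 for j=0..21):
  0:1  1:888  2:640  3:120  4:496  5:93  6:195  7:806
  8:743  9:672  10:126  11:142  12:145  13:915  14:941  15:354
  16:895  17:227  18:812  19:389  20:724  21:846
Giant step factor: 888^(-22) ≡ 400 (mod 947).
Scan 115·400^i mod 947 for i = 0, 1, …:
  i=0: 115   i=1: 544   i=2: 737   i=3: 283
  i=4: 507   i=5: 142
Match at i=5, j=11: k = 5·22 + 11 = 121.

121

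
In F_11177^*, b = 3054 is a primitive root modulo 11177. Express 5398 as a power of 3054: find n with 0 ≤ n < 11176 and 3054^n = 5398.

2031

Baby-step giant-step with m = ceil(sqrt(11176)) = 106.
Baby table (3054^j mod 11177 for j=0..105):
  0:1  1:3054  2:5298  3:6973  4:3357  5:2969  6:2779  7:3723
  8:3033  9:8226  10:7485  11:2225  12:10711  13:7492  14:1249  15:3089
  16:418  17:2394  18:1518  19:8694  20:6101  21:395  22:10391  23:2611
  24:4793  25:7129  26:10347  27:2359  28:6398  29:2096  30:7940  31:5847
  32:7069  33:5939  34:8612  35:1567  36:1862  37:8632  38:6762  39:7229
  40:2791  41:6840  42:10724  43:2486  44:3061  45:4322  46:10528  47:7460
  48:4114  49:1208  50:822  51:6740  52:7103  53:9182  54:9912  55:3932
  56:4230  57:8985  58:655  59:10864  60:5320  61:7099  62:8143  63:11074
  64:9571  65:1979  66:8286  67:716  68:7149  69:4365  70:7726  71:557
  72:2174  73:258  74:5542  75:3290  76:10714  77:5477  78:5966  79:1654
  80:10489  81:124  82:9855  83:8686  84:4023  85:2719  86:10492  87:9286
  88:3395  89:7251  90:2917  91:449  92:7652  93:9278  94:1317  95:9575
  96:3018  97:7124  98:6254  99:9400  100:5064  101:7665  102:4272  103:3129
  104:10808  105:1951
Giant step factor: 3054^(-106) ≡ 9533 (mod 11177).
Scan 5398·9533^i mod 11177 for i = 0, 1, …:
  i=0: 5398   i=1: 226   i=2: 8474   i=3: 6463
  i=4: 4155   i=5: 9504   i=6: 870   i=7: 376
  i=8: 7768   i=9: 4719     …   i=18: 10890
  i=19: 2394
Match at i=19, j=17: n = 19·106 + 17 = 2031.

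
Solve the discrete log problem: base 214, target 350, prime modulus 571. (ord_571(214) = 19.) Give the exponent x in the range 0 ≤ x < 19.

14

Successive powers of 214 modulo 571:
  214^0=1  214^1=214  214^2=116  214^3=271  214^4=323  214^5=31
  214^6=353  214^7=170  214^8=407  214^9=306  214^10=390  214^11=94
  214^12=131  214^13=55  214^14=350
So 214^14 ≡ 350 (mod 571), giving x = 14.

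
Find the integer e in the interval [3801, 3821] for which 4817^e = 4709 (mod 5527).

3806

Compute 4817^3801 mod 5527 = 2909, then multiply by 4817 repeatedly:
  4817^3801=2909  4817^3802=1708  4817^3803=3260  4817^3804=1213  4817^3805=982
  4817^3806=4709
Found 4709 at exponent 3806.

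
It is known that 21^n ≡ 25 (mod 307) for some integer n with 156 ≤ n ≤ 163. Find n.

160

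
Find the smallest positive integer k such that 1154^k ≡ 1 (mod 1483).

1482

The order of 1154 must divide p − 1 = 1482 = 2 · 3 · 13 · 19.
Divisors: 1, 2, 3, 6, 13, 19, 26, 38, 39, 57, 78, 114, 247, 494, 741, 1482.
Check each in increasing order: 1154^1 ≡ 1154;  1154^2 ≡ 1465;  1154^3 ≡ 1473;  1154^6 ≡ 100;  1154^13 ≡ 777;  1154^19 ≡ 584;  1154^26 ≡ 148;  1154^38 ≡ 1449;  1154^39 ≡ 805;  1154^57 ≡ 906;  1154^78 ≡ 1437;  1154^114 ≡ 737;  1154^247 ≡ 1445;  1154^494 ≡ 1444;  1154^741 ≡ 1482;  1154^1482 ≡ 1.
Smallest exponent giving 1 is 1482.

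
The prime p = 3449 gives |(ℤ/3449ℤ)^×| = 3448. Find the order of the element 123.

3448

The order of 123 must divide p − 1 = 3448 = 2^3 · 431.
Divisors: 1, 2, 4, 8, 431, 862, 1724, 3448.
Check each in increasing order: 123^1 ≡ 123;  123^2 ≡ 1333;  123^4 ≡ 654;  123^8 ≡ 40;  123^431 ≡ 953;  123^862 ≡ 1122;  123^1724 ≡ 3448;  123^3448 ≡ 1.
Smallest exponent giving 1 is 3448.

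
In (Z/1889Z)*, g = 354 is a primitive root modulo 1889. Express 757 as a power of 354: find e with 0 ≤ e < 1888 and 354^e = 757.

Baby-step giant-step with m = ceil(sqrt(1888)) = 44.
Baby table (354^j mod 1889 for j=0..43):
  0:1  1:354  2:642  3:588  4:362  5:1585  6:57  7:1288
  8:703  9:1403  10:1744  11:1562  12:1360  13:1634  14:402  15:633
  16:1180  17:251  18:71  19:577  20:246  21:190  22:1145  23:1084
  24:269  25:776  26:799  27:1385  28:1039  29:1340  30:221  31:785
  32:207  33:1496  34:664  35:820  36:1263  37:1298  38:465  39:267
  40:68  41:1404  42:209  43:315
Giant step factor: 354^(-44) ≡ 1857 (mod 1889).
Scan 757·1857^i mod 1889 for i = 0, 1, …:
  i=0: 757   i=1: 333   i=2: 678   i=3: 972
  i=4: 1009   i=5: 1714   i=6: 1822   i=7: 255
  i=8: 1285   i=9: 438     …   i=27: 1370
  i=28: 1496
Match at i=28, j=33: e = 28·44 + 33 = 1265.

1265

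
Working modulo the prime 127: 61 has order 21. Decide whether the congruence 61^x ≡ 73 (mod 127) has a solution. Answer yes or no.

⟨61⟩ has order 21; its elements mod 127 are {1, 2, 4, 8, 16, 19, 25, 32, 38, 47, 50, 61, 64, 73, 76, 87, 94, 100, 107, 117, 122}.
73 is in this set.

yes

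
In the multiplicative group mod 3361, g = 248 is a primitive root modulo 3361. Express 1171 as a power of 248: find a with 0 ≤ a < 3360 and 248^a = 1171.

1174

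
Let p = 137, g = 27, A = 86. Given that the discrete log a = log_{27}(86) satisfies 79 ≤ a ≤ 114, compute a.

81

Compute 27^79 mod 137 = 58, then multiply by 27 repeatedly:
  27^79=58  27^80=59  27^81=86
Found 86 at exponent 81.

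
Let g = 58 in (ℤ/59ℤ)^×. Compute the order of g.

The order of 58 must divide p − 1 = 58 = 2 · 29.
Divisors: 1, 2, 29, 58.
Check each in increasing order: 58^1 ≡ 58;  58^2 ≡ 1.
Smallest exponent giving 1 is 2.

2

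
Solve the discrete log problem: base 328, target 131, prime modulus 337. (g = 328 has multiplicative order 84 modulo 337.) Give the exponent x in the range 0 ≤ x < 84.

67

Baby-step giant-step with m = ceil(sqrt(84)) = 10.
Baby table (328^j mod 337 for j=0..9):
  0:1  1:328  2:81  3:282  4:158  5:263  6:329  7:72
  8:26  9:103
Giant step factor: 328^(-10) ≡ 333 (mod 337).
Scan 131·333^i mod 337 for i = 0, 1, …:
  i=0: 131   i=1: 150   i=2: 74   i=3: 41
  i=4: 173   i=5: 319   i=6: 72
Match at i=6, j=7: x = 6·10 + 7 = 67.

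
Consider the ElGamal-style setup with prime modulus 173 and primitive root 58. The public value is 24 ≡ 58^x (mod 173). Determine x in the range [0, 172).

18

Baby-step giant-step with m = ceil(sqrt(172)) = 14.
Baby table (58^j mod 173 for j=0..13):
  0:1  1:58  2:77  3:141  4:47  5:131  6:159  7:53
  8:133  9:102  10:34  11:69  12:23  13:123
Giant step factor: 58^(-14) ≡ 38 (mod 173).
Scan 24·38^i mod 173 for i = 0, 1, …:
  i=0: 24   i=1: 47
Match at i=1, j=4: x = 1·14 + 4 = 18.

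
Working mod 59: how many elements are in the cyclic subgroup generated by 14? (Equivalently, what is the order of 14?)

58

The order of 14 must divide p − 1 = 58 = 2 · 29.
Divisors: 1, 2, 29, 58.
Check each in increasing order: 14^1 ≡ 14;  14^2 ≡ 19;  14^29 ≡ 58;  14^58 ≡ 1.
Smallest exponent giving 1 is 58.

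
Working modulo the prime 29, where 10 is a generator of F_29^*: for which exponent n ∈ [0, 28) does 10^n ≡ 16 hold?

Successive powers of 10 modulo 29:
  10^0=1  10^1=10  10^2=13  10^3=14  10^4=24  10^5=8
  10^6=22  10^7=17  10^8=25  10^9=18  10^10=6  10^11=2
  10^12=20  10^13=26  10^14=28  10^15=19  10^16=16
So 10^16 ≡ 16 (mod 29), giving n = 16.

16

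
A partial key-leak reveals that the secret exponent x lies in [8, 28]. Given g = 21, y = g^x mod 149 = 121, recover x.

Compute 21^8 mod 149 = 104, then multiply by 21 repeatedly:
  21^8=104  21^9=98  21^10=121
Found 121 at exponent 10.

10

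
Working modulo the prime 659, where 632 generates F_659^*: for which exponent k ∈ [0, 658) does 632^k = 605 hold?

Baby-step giant-step with m = ceil(sqrt(658)) = 26.
Baby table (632^j mod 659 for j=0..25):
  0:1  1:632  2:70  3:87  4:287  5:159  6:320  7:586
  8:653  9:162  10:239  11:137  12:255  13:364  14:57  15:438
  16:36  17:346  18:543  19:496  20:447  21:452  22:317  23:8
  24:443  25:560
Giant step factor: 632^(-26) ≡ 285 (mod 659).
Scan 605·285^i mod 659 for i = 0, 1, …:
  i=0: 605   i=1: 426   i=2: 154   i=3: 396
  i=4: 171   i=5: 628   i=6: 391   i=7: 64
  i=8: 447
Match at i=8, j=20: k = 8·26 + 20 = 228.

228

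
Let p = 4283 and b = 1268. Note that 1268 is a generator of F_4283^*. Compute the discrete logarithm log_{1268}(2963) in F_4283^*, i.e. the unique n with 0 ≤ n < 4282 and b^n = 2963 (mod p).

Baby-step giant-step with m = ceil(sqrt(4282)) = 66.
Baby table (1268^j mod 4283 for j=0..65):
  0:1  1:1268  2:1699  3:4266  4:4142  5:1098  6:289  7:2397
  8:2749  9:3653  10:2081  11:380  12:2144  13:3170  14:2106  15:2099
  16:1789  17:2745  18:2864  19:3851  20:448  21:2708  22:3061  23:950
  24:1077  25:3642  26:982  27:3106  28:2331  29:438  30:2877  31:3203
  32:1120  33:2487  34:1228  35:2375  36:551  37:539  38:2455  39:3482
  40:3686  41:1095  42:768  43:1583  44:2800  45:4076  46:3070  47:3796
  48:3519  49:3489  50:3996  51:139  52:649  53:596  54:1920  55:1816
  56:2717  57:1624  58:3392  59:924  60:2373  61:2298  62:1424  63:2489
  64:3764  65:1490
Giant step factor: 1268^(-66) ≡ 3438 (mod 4283).
Scan 2963·3438^i mod 4283 for i = 0, 1, …:
  i=0: 2963   i=1: 1820   i=2: 3980   i=3: 3338
  i=4: 1887   i=5: 3044   i=6: 1903   i=7: 2373
Match at i=7, j=60: n = 7·66 + 60 = 522.

522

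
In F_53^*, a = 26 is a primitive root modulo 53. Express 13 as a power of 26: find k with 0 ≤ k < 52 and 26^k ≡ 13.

28

Successive powers of 26 modulo 53:
  26^0=1  26^1=26  26^2=40  26^3=33  26^4=10  26^5=48
  26^6=29  26^7=12  26^8=47  26^9=3  26^10=25  26^11=14
  26^12=46  26^13=30  26^14=38  26^15=34  26^16=36  26^17=35
  26^18=9  26^19=22  26^20=42  26^21=32  26^22=37  26^23=8
  26^24=49  26^25=2  26^26=52  26^27=27  26^28=13
So 26^28 ≡ 13 (mod 53), giving k = 28.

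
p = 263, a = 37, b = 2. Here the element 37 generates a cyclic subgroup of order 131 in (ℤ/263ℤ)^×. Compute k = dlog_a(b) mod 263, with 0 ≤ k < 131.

109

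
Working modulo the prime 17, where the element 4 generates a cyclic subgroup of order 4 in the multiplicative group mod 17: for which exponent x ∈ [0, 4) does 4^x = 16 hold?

2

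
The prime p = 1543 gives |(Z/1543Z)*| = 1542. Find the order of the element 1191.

771

The order of 1191 must divide p − 1 = 1542 = 2 · 3 · 257.
Divisors: 1, 2, 3, 6, 257, 514, 771, 1542.
Check each in increasing order: 1191^1 ≡ 1191;  1191^2 ≡ 464;  1191^3 ≡ 230;  1191^6 ≡ 438;  1191^257 ≡ 861;  1191^514 ≡ 681;  1191^771 ≡ 1.
Smallest exponent giving 1 is 771.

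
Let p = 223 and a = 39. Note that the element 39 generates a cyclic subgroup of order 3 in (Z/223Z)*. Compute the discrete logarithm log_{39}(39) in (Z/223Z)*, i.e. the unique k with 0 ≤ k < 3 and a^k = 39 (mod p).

1

Successive powers of 39 modulo 223:
  39^0=1  39^1=39
So 39^1 ≡ 39 (mod 223), giving k = 1.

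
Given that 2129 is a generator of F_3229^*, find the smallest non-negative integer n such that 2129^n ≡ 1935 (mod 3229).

2332

Baby-step giant-step with m = ceil(sqrt(3228)) = 57.
Baby table (2129^j mod 3229 for j=0..56):
  0:1  1:2129  2:2354  3:258  4:352  5:280  6:1984  7:404
  8:1202  9:1690  10:904  11:132  12:105  13:744  14:1766  15:1258
  16:1441  17:339  18:1664  19:443  20:279  21:3084  22:1279  23:944
  24:1338  25:624  26:1377  27:2930  28:2771  29:76  30:354  31:1309
  32:234  33:920  34:1906  35:2250  36:1643  37:940  38:2509  39:895
  40:345  41:1522  42:1651  43:1827  44:1967  45:2959  46:3161  47:533
  48:1378  49:1830  50:1896  51:334  52:706  53:1589  54:2218  55:1324
  56:3108
Giant step factor: 2129^(-57) ≡ 2189 (mod 3229).
Scan 1935·2189^i mod 3229 for i = 0, 1, …:
  i=0: 1935   i=1: 2496   i=2: 276   i=3: 341
  i=4: 550   i=5: 2762   i=6: 1330   i=7: 2041
  i=8: 2042   i=9: 1002     …   i=39: 1471
  i=40: 706
Match at i=40, j=52: n = 40·57 + 52 = 2332.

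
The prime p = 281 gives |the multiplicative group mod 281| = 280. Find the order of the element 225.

140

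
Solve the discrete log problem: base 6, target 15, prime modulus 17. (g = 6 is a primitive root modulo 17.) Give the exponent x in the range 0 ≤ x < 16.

10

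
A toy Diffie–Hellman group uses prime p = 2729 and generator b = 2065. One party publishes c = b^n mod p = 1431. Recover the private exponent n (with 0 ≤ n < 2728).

1934

Baby-step giant-step with m = ceil(sqrt(2728)) = 53.
Baby table (2065^j mod 2729 for j=0..52):
  0:1  1:2065  2:1527  3:1260  4:1163  5:75  6:2051  7:2636
  8:1714  9:2626  10:167  11:1001  12:1212  13:287  14:462  15:1609
  16:1392  17:843  18:2422  19:1902  20:599  21:698  22:458  23:1536
  24:742  25:1261  26:499  27:1602  28:582  29:1070  30:1789  31:1948
  32:74  33:2715  34:1109  35:454  36:1463  37:92  38:1679  39:1305
  40:1302  41:565  42:1442  43:391  44:2360  45:2135  46:1440  47:1719
  48:2035  49:2344  50:1843  51:1569  52:662
Giant step factor: 2065^(-53) ≡ 2633 (mod 2729).
Scan 1431·2633^i mod 2729 for i = 0, 1, …:
  i=0: 1431   i=1: 1803   i=2: 1568   i=3: 2296
  i=4: 633   i=5: 1999   i=6: 1855   i=7: 2034
  i=8: 1224   i=9: 2572     …   i=35: 1672
  i=36: 499
Match at i=36, j=26: n = 36·53 + 26 = 1934.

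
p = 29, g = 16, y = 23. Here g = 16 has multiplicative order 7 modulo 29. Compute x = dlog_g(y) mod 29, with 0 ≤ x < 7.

Successive powers of 16 modulo 29:
  16^0=1  16^1=16  16^2=24  16^3=7  16^4=25  16^5=23
So 16^5 ≡ 23 (mod 29), giving x = 5.

5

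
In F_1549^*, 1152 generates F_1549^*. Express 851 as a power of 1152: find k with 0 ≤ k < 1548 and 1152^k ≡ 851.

533

Baby-step giant-step with m = ceil(sqrt(1548)) = 40.
Baby table (1152^j mod 1549 for j=0..39):
  0:1  1:1152  2:1160  3:1082  4:1068  5:430  6:1229  7:22
  8:560  9:736  10:569  11:261  12:166  13:705  14:484  15:1477
  16:702  17:126  18:1095  19:554  20:20  21:1354  22:1514  23:1503
  24:1223  25:855  26:1345  27:440  28:357  29:779  30:537  31:573
  32:222  33:159  34:386  35:109  36:99  37:971  38:214  39:237
Giant step factor: 1152^(-40) ≡ 972 (mod 1549).
Scan 851·972^i mod 1549 for i = 0, 1, …:
  i=0: 851   i=1: 6   i=2: 1185   i=3: 913
  i=4: 1408   i=5: 809   i=6: 1005   i=7: 990
  i=8: 351   i=9: 392   i=10: 1519   i=11: 271
  i=12: 82   i=13: 705
Match at i=13, j=13: k = 13·40 + 13 = 533.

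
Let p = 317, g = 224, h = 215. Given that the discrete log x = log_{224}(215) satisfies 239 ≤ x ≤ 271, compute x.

Compute 224^239 mod 317 = 201, then multiply by 224 repeatedly:
  224^239=201  224^240=10  224^241=21  224^242=266  224^243=305
  224^244=165  224^245=188  224^246=268  224^247=119  224^248=28
  224^249=249  224^250=301  224^251=220  224^252=145  224^253=146
  224^254=53  224^255=143  224^256=15  224^257=190  224^258=82
  224^259=299  224^260=89  224^261=282  224^262=85  224^263=20
  224^264=42  224^265=215
Found 215 at exponent 265.

265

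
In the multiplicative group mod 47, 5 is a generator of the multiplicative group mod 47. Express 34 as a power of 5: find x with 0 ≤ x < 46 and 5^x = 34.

Baby-step giant-step with m = ceil(sqrt(46)) = 7.
Baby table (5^j mod 47 for j=0..6):
  0:1  1:5  2:25  3:31  4:14  5:23  6:21
Giant step factor: 5^(-7) ≡ 30 (mod 47).
Scan 34·30^i mod 47 for i = 0, 1, …:
  i=0: 34   i=1: 33   i=2: 3   i=3: 43
  i=4: 21
Match at i=4, j=6: x = 4·7 + 6 = 34.

34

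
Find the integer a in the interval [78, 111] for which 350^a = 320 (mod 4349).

94

Compute 350^78 mod 4349 = 4219, then multiply by 350 repeatedly:
  350^78=4219  350^79=2339  350^80=1038  350^81=2333  350^82=3287
  350^83=2314  350^84=986  350^85=1529  350^86=223  350^87=4117
  350^88=1431  350^89=715  350^90=2357  350^91=2989  350^92=2390
  350^93=1492  350^94=320
Found 320 at exponent 94.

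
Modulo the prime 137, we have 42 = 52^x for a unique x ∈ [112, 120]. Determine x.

113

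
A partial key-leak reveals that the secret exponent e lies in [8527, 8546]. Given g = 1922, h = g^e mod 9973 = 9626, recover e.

8539

Compute 1922^8527 mod 9973 = 9032, then multiply by 1922 repeatedly:
  1922^8527=9032  1922^8528=6484  1922^8529=5971  1922^8530=7312  1922^8531=1707
  1922^8532=9710  1922^8533=3137  1922^8534=5622  1922^8535=4725  1922^8536=6020
  1922^8537=1760  1922^8538=1873  1922^8539=9626
Found 9626 at exponent 8539.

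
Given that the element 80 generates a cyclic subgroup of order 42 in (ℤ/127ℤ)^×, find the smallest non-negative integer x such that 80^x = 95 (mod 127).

Baby-step giant-step with m = ceil(sqrt(42)) = 7.
Baby table (80^j mod 127 for j=0..6):
  0:1  1:80  2:50  3:63  4:87  5:102  6:32
Giant step factor: 80^(-7) ≡ 108 (mod 127).
Scan 95·108^i mod 127 for i = 0, 1, …:
  i=0: 95   i=1: 100   i=2: 5   i=3: 32
Match at i=3, j=6: x = 3·7 + 6 = 27.

27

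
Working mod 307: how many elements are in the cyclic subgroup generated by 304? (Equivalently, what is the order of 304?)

The order of 304 must divide p − 1 = 306 = 2 · 3^2 · 17.
Divisors: 1, 2, 3, 6, 9, 17, 18, 34, 51, 102, 153, 306.
Check each in increasing order: 304^1 ≡ 304;  304^2 ≡ 9;  304^3 ≡ 280;  304^6 ≡ 115;  304^9 ≡ 272;  304^17 ≡ 1.
Smallest exponent giving 1 is 17.

17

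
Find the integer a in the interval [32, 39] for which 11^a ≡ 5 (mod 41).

Compute 11^32 mod 41 = 18, then multiply by 11 repeatedly:
  11^32=18  11^33=34  11^34=5
Found 5 at exponent 34.

34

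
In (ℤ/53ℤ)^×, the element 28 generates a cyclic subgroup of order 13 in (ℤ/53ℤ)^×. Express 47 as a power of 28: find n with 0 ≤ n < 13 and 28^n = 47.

Successive powers of 28 modulo 53:
  28^0=1  28^1=28  28^2=42  28^3=10  28^4=15  28^5=49
  28^6=47
So 28^6 ≡ 47 (mod 53), giving n = 6.

6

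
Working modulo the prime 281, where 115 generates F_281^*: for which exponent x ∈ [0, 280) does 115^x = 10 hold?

50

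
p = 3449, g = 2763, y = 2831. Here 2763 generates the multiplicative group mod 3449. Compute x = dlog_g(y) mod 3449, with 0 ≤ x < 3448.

1129

Baby-step giant-step with m = ceil(sqrt(3448)) = 59.
Baby table (2763^j mod 3449 for j=0..58):
  0:1  1:2763  2:1532  3:993  4:1704  5:267  6:3084  7:2062
  8:3007  9:3149  10:2309  11:2566  12:2163  13:2701  14:2676  15:2581
  16:2220  17:1538  18:326  19:549  20:2776  21:2961  22:215  23:817
  24:1725  25:3106  26:766  27:2221  28:852  29:1858  30:1542  31:1031
  32:3228  33:3299  34:2879  35:1283  36:2806  37:3075  38:1338  39:3015
  40:1110  41:769  42:163  43:1999  44:1388  45:3205  46:1832  47:2133
  48:2587  49:1553  50:383  51:2835  52:426  53:929  54:771  55:2240
  56:1614  57:3374  58:3164
Giant step factor: 2763^(-59) ≡ 914 (mod 3449).
Scan 2831·914^i mod 3449 for i = 0, 1, …:
  i=0: 2831   i=1: 784   i=2: 2633   i=3: 2609
  i=4: 1367   i=5: 900   i=6: 1738   i=7: 1992
  i=8: 3065   i=9: 822     …   i=18: 2724
  i=19: 3007
Match at i=19, j=8: x = 19·59 + 8 = 1129.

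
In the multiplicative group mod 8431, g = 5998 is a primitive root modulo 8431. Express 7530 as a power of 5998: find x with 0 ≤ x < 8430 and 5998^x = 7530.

8175

Baby-step giant-step with m = ceil(sqrt(8430)) = 92.
Baby table (5998^j mod 8431 for j=0..91):
  0:1  1:5998  2:927  3:4117  4:7798  5:5647  6:3379  7:7549
  8:4432  9:193  10:2567  11:1860  12:2067  13:4296  14:2272  15:2960
  16:6825  17:3845  18:3525  19:6433  20:4878  21:2674  22:2890  23:84
  24:6403  25:1989  26:157  27:5845  28:2212  29:5613  30:1791  31:1324
  32:7781  33:4853  34:4482  35:5008  36:6762  37:5366  38:4141  39:8423
  40:2602  41:1015  42:788  43:5064  44:5410  45:6692  46:7056  47:6699
  48:6887  49:4757  50:1982  51:326  52:7787  53:7117  54:1613  55:4417
  56:2964  57:5524  58:7553  59:3131  60:3901  61:2173  62:7759  63:7793
  64:950  65:7175  66:3826  67:7597  68:5682  69:2534  70:6270  71:5200
  72:3331  73:6299  74:2091  75:4921  76:7658  77:596  78:64  79:4477
  80:311  81:2127  82:1643  83:7306  84:5481  85:2569  86:5425  87:3921
  88:4099  89:1006  90:5823  91:5152
Giant step factor: 5998^(-92) ≡ 2285 (mod 8431).
Scan 7530·2285^i mod 8431 for i = 0, 1, …:
  i=0: 7530   i=1: 6810   i=2: 5655   i=3: 5383
  i=4: 7757   i=5: 2783   i=6: 2181   i=7: 864
  i=8: 1386   i=9: 5385     …   i=87: 382
  i=88: 4477
Match at i=88, j=79: x = 88·92 + 79 = 8175.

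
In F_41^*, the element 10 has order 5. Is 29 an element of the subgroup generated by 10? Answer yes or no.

29 ∈ ⟨10⟩ iff 29^5 ≡ 1 (mod 41), since |⟨10⟩| = 5.
29^5 mod 41 = 38.
Since 38 ≠ 1, 29 does not lie in the subgroup.

no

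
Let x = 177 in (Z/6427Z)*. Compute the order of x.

The order of 177 must divide p − 1 = 6426 = 2 · 3^3 · 7 · 17.
Divisors: 1, 2, 3, 6, 7, 9, 14, 17, 18, 21, 27, 34, 42, 51, 54, 63, 102, 119, 126, 153, 189, 238, 306, 357, 378, 459, 714, 918, 1071, 2142, 3213, 6426.
Check each in increasing order: 177^1 ≡ 177;  177^2 ≡ 5621;  177^3 ≡ 5159;  177^6 ≡ 1074;  177^7 ≡ 3715;  177^9 ≡ 692;  177^14 ≡ 2456;  177^17 ≡ 2887;  177^18 ≡ 3266;  177^21 ≡ 4127;  177^27 ≡ 4195;  177^34 ≡ 5377;  177^42 ≡ 579;  177^51 ≡ 2194;  177^54 ≡ 899;  177^63 ≡ 5116;  177^102 ≡ 6240;  177^119 ≡ 6426;  177^126 ≡ 2712;  177^153 ≡ 1050;  177^189 ≡ 5126;  177^238 ≡ 1.
Smallest exponent giving 1 is 238.

238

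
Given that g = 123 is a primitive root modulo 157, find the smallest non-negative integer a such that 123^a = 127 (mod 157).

62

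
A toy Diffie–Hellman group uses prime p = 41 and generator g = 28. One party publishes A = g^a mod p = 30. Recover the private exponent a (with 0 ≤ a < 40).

13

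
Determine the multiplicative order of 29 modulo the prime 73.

72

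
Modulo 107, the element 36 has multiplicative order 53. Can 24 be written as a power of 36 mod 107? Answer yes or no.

no

24 ∈ ⟨36⟩ iff 24^53 ≡ 1 (mod 107), since |⟨36⟩| = 53.
24^53 mod 107 = 106.
Since 106 ≠ 1, 24 does not lie in the subgroup.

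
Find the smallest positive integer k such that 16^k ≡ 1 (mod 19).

The order of 16 must divide p − 1 = 18 = 2 · 3^2.
Divisors: 1, 2, 3, 6, 9, 18.
Check each in increasing order: 16^1 ≡ 16;  16^2 ≡ 9;  16^3 ≡ 11;  16^6 ≡ 7;  16^9 ≡ 1.
Smallest exponent giving 1 is 9.

9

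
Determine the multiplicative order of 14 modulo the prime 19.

The order of 14 must divide p − 1 = 18 = 2 · 3^2.
Divisors: 1, 2, 3, 6, 9, 18.
Check each in increasing order: 14^1 ≡ 14;  14^2 ≡ 6;  14^3 ≡ 8;  14^6 ≡ 7;  14^9 ≡ 18;  14^18 ≡ 1.
Smallest exponent giving 1 is 18.

18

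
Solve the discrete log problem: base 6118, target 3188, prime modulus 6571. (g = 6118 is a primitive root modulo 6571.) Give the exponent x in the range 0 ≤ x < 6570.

Baby-step giant-step with m = ceil(sqrt(6570)) = 82.
Baby table (6118^j mod 6571 for j=0..81):
  0:1  1:6118  2:1508  3:260  4:498  5:4391  6:1890  7:4631
  8:4877  9:5146  10:1567  11:6388  12:4047  13:18  14:4988  15:860
  16:4680  17:2393  18:186  19:1165  20:4506  21:2363  22:634  23:1922
  24:3277  25:565  26:324  27:4361  28:2338  29:5388  30:3648  31:3348
  32:1257  33:2256  34:3108  35:4841  36:1741  37:6418  38:3599  39:5832
  40:6217  41:2658  42:4990  43:6525  44:1125  45:2913  46:1182  47:3376
  48:1715  49:5054  50:3817  51:5643  52:6411  53:199  54:1847  55:4397
  56:5743  57:537  58:6437  59:1563  60:1629  61:4586  62:5549  63:2996
  64:3009  65:3691  66:3582  67:391  68:294  69:4809  70:3095  71:4159
  72:1850  73:3038  74:3696  75:1317  76:1360  77:1594  78:728  79:5337
  80:467  81:5292
Giant step factor: 6118^(-82) ≡ 3323 (mod 6571).
Scan 3188·3323^i mod 6571 for i = 0, 1, …:
  i=0: 3188   i=1: 1272   i=2: 1703   i=3: 1438
  i=4: 1357   i=5: 1605   i=6: 4334   i=7: 4821
  i=8: 85   i=9: 6473     …   i=17: 5814
  i=18: 1182
Match at i=18, j=46: x = 18·82 + 46 = 1522.

1522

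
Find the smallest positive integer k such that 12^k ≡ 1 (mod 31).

30

The order of 12 must divide p − 1 = 30 = 2 · 3 · 5.
Divisors: 1, 2, 3, 5, 6, 10, 15, 30.
Check each in increasing order: 12^1 ≡ 12;  12^2 ≡ 20;  12^3 ≡ 23;  12^5 ≡ 26;  12^6 ≡ 2;  12^10 ≡ 25;  12^15 ≡ 30;  12^30 ≡ 1.
Smallest exponent giving 1 is 30.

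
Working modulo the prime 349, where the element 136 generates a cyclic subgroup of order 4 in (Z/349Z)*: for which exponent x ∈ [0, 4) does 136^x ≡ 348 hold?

Successive powers of 136 modulo 349:
  136^0=1  136^1=136  136^2=348
So 136^2 ≡ 348 (mod 349), giving x = 2.

2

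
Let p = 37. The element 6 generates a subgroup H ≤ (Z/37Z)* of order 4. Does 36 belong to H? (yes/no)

yes

⟨6⟩ has order 4; its elements mod 37 are {1, 6, 31, 36}.
36 is in this set.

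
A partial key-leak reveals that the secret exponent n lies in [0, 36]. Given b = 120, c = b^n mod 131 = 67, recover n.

21

Compute 120^0 mod 131 = 1, then multiply by 120 repeatedly:
  120^0=1  120^1=120  120^2=121  120^3=110  120^4=100
  120^5=79  120^6=48  120^7=127  120^8=44  120^9=40
  120^10=84  120^11=124  120^12=77  120^13=70  120^14=16
  120^15=86  120^16=102  120^17=57  120^18=28  120^19=85
  120^20=113  120^21=67
Found 67 at exponent 21.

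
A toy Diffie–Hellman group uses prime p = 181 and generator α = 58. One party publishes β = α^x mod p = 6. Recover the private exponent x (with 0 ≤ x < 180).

93

Baby-step giant-step with m = ceil(sqrt(180)) = 14.
Baby table (58^j mod 181 for j=0..13):
  0:1  1:58  2:106  3:175  4:14  5:88  6:36  7:97
  8:15  9:146  10:142  11:91  12:29  13:53
Giant step factor: 58^(-14) ≡ 60 (mod 181).
Scan 6·60^i mod 181 for i = 0, 1, …:
  i=0: 6   i=1: 179   i=2: 61   i=3: 40
  i=4: 47   i=5: 105   i=6: 146
Match at i=6, j=9: x = 6·14 + 9 = 93.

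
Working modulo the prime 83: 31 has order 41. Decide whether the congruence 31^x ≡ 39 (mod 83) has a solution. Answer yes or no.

39 ∈ ⟨31⟩ iff 39^41 ≡ 1 (mod 83), since |⟨31⟩| = 41.
39^41 mod 83 = 82.
Since 82 ≠ 1, 39 does not lie in the subgroup.

no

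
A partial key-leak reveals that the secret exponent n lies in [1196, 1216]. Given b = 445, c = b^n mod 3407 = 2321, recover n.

Compute 445^1196 mod 3407 = 2697, then multiply by 445 repeatedly:
  445^1196=2697  445^1197=901  445^1198=2326  445^1199=2749  445^1200=192
  445^1201=265  445^1202=2087  445^1203=2011  445^1204=2261  445^1205=1080
  445^1206=213  445^1207=2796  445^1208=665  445^1209=2923  445^1210=2668
  445^1211=1624  445^1212=396  445^1213=2463  445^1214=2388  445^1215=3083
  445^1216=2321
Found 2321 at exponent 1216.

1216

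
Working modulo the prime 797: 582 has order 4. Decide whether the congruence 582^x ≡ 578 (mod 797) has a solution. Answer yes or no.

no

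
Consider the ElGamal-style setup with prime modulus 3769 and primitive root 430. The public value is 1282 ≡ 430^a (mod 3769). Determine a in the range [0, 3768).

1482

Baby-step giant-step with m = ceil(sqrt(3768)) = 62.
Baby table (430^j mod 3769 for j=0..61):
  0:1  1:430  2:219  3:3714  4:2733  5:3031  6:3025  7:445
  8:2900  9:3230  10:1908  11:2567  12:3262  13:592  14:2037  15:1502
  16:1361  17:1035  18:308  19:525  20:3379  21:1905  22:1277  23:2605
  24:757  25:1376  26:3716  27:3593  28:3469  29:2915  30:2142  31:1424
  32:1742  33:2798  34:829  35:2184  36:639  37:3402  38:488  39:2545
  40:1340  41:3312  42:3247  43:1680  44:2521  45:2327  46:1825  47:798
  48:161  49:1388  50:1338  51:2452  52:2809  53:1790  54:824  55:34
  56:3313  57:3677  58:1899  59:2466  60:1291  61:1087
Giant step factor: 430^(-62) ≡ 349 (mod 3769).
Scan 1282·349^i mod 3769 for i = 0, 1, …:
  i=0: 1282   i=1: 2676   i=2: 2981   i=3: 125
  i=4: 2166   i=5: 2134   i=6: 2273   i=7: 1787
  i=8: 1778   i=9: 2406     …   i=22: 1759
  i=23: 3313
Match at i=23, j=56: a = 23·62 + 56 = 1482.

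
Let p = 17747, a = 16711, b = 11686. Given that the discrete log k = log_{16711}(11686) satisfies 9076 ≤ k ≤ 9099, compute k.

9081

Compute 16711^9076 mod 17747 = 14512, then multiply by 16711 repeatedly:
  16711^9076=14512  16711^9077=15024  16711^9078=17002  16711^9079=8699  16711^9080=3312
  16711^9081=11686
Found 11686 at exponent 9081.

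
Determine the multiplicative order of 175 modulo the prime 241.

The order of 175 must divide p − 1 = 240 = 2^4 · 3 · 5.
Divisors: 1, 2, 3, 4, 5, 6, 8, 10, 12, 15, 16, 20, 24, 30, 40, 48, 60, 80, 120, 240.
Check each in increasing order: 175^1 ≡ 175;  175^2 ≡ 18;  175^3 ≡ 17;  175^4 ≡ 83;  175^5 ≡ 65;  175^6 ≡ 48;  175^8 ≡ 141;  175^10 ≡ 128;  175^12 ≡ 135;  175^15 ≡ 126;  175^16 ≡ 119;  175^20 ≡ 237;  175^24 ≡ 150;  175^30 ≡ 211;  175^40 ≡ 16;  175^48 ≡ 87;  175^60 ≡ 177;  175^80 ≡ 15;  175^120 ≡ 240;  175^240 ≡ 1.
Smallest exponent giving 1 is 240.

240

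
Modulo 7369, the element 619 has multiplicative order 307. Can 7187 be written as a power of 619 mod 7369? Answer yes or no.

yes

7187 ∈ ⟨619⟩ iff 7187^307 ≡ 1 (mod 7369), since |⟨619⟩| = 307.
7187^307 mod 7369 = 1.
Since 1 = 1, 7187 lies in the subgroup.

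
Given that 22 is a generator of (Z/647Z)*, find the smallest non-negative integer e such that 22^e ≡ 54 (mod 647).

314

Baby-step giant-step with m = ceil(sqrt(646)) = 26.
Baby table (22^j mod 647 for j=0..25):
  0:1  1:22  2:484  3:296  4:42  5:277  6:271  7:139
  8:470  9:635  10:383  11:15  12:330  13:143  14:558  15:630
  16:273  17:183  18:144  19:580  20:467  21:569  22:225  23:421
  24:204  25:606
Giant step factor: 22^(-26) ≡ 477 (mod 647).
Scan 54·477^i mod 647 for i = 0, 1, …:
  i=0: 54   i=1: 525   i=2: 36   i=3: 350
  i=4: 24   i=5: 449   i=6: 16   i=7: 515
  i=8: 442   i=9: 559   i=10: 79   i=11: 157
  i=12: 484
Match at i=12, j=2: e = 12·26 + 2 = 314.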